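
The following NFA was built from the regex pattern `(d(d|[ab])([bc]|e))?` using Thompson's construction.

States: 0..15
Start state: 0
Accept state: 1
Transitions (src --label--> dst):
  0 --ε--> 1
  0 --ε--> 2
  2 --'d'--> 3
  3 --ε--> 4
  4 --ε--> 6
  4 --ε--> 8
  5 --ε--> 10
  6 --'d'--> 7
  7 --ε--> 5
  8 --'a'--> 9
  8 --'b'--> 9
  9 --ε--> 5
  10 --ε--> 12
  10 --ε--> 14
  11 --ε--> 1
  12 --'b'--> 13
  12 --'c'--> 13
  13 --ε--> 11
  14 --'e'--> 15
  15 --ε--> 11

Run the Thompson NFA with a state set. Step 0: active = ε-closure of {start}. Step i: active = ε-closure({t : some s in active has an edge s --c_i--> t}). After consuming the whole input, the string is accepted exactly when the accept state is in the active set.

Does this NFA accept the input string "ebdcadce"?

S₀ = ε-closure({0}) = {0,1,2}
'e' @ 1: {}  — state set empty
rest 'bdcadce' ignored (set empty)
end set {} — state 1 not in

Answer: REJECT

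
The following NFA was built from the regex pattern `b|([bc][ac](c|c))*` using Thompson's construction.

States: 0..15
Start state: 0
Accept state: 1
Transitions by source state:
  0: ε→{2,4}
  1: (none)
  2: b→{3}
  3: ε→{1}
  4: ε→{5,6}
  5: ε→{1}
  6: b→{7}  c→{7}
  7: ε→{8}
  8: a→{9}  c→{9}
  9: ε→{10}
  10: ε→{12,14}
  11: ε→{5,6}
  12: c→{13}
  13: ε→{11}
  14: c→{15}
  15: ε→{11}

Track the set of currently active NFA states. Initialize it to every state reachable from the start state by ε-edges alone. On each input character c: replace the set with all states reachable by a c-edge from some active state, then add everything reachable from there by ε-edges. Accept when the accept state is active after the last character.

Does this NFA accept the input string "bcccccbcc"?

initial (ε-close {0}): {0,1,2,4,5,6}
'b' @ 1: {1,3,7,8}  [accepting]
'c' @ 2: {9,10,12,14}
'c' @ 3: {1,5,6,11,13,15}  [accepting]
'c' @ 4: {7,8}
'c' @ 5: {9,10,12,14}
'c' @ 6: {1,5,6,11,13,15}  [accepting]
'b' @ 7: {7,8}
'c' @ 8: {9,10,12,14}
'c' @ 9: {1,5,6,11,13,15}  [accepting]
after full input: {1,5,6,11,13,15}  (accept=1 in)

Answer: ACCEPT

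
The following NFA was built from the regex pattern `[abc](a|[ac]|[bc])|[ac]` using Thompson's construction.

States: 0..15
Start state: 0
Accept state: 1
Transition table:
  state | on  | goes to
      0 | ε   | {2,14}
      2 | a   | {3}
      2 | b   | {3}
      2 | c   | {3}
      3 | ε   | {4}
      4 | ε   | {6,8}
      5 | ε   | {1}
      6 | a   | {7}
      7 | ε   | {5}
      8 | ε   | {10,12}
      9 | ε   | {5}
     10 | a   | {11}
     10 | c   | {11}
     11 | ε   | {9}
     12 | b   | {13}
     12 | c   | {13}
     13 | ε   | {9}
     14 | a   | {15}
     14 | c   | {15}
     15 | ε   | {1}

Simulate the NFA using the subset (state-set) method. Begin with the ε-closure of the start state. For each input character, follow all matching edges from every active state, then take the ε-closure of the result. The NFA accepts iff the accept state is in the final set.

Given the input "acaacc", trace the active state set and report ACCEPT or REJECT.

S₀ = ε-closure({0}) = {0,2,14}
'a' @ 1: {1,3,4,6,8,10,12,15}  (accept∈set)
'c' @ 2: {1,5,9,11,13}  (accept∈set)
'a' @ 3: {}  — no active states
rest 'acc' ignored (set empty)
after full input: {}  (accept=1 not in)

Answer: REJECT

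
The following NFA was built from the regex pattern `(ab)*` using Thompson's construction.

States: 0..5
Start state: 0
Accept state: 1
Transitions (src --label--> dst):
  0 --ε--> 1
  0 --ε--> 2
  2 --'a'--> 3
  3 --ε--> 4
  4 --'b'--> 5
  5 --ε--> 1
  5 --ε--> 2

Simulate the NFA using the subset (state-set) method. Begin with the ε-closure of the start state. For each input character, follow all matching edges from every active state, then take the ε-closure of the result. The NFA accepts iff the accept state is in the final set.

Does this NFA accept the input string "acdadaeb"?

initial (ε-close {0}): {0,1,2}
'a' @ 1: {3,4}
'c' @ 2: {}  — state set empty
rest 'dadaeb' ignored (set empty)
end set {} — state 1 not in

Answer: REJECT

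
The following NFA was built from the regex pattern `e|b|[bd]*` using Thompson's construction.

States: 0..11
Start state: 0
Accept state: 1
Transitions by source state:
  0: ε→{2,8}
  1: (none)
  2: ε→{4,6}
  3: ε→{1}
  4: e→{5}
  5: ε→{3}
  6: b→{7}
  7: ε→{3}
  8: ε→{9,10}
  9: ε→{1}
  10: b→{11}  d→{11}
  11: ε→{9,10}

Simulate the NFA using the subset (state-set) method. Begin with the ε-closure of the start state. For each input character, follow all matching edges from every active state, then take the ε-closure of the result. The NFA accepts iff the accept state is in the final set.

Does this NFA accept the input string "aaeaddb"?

Answer: REJECT

Trace:
S₀ = ε-closure({0}) = {0,1,2,4,6,8,9,10}
'a' @ 1: {}  — dead — no transitions
rest 'aeaddb' ignored (set empty)
after full input: {}  (accept=1 not in)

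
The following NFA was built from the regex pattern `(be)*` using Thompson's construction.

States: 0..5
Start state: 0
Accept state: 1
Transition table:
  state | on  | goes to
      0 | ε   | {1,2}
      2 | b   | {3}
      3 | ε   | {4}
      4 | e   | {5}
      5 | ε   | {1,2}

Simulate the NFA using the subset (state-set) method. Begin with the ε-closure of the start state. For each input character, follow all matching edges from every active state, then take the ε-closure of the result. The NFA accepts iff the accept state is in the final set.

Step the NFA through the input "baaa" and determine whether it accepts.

S₀ = ε-closure({0}) = {0,1,2}
'b' @ 1: {3,4}
'a' @ 2: {}  — dead — no transitions
rest 'aa' ignored (set empty)
after full input: {}  (accept=1 not in)

Answer: REJECT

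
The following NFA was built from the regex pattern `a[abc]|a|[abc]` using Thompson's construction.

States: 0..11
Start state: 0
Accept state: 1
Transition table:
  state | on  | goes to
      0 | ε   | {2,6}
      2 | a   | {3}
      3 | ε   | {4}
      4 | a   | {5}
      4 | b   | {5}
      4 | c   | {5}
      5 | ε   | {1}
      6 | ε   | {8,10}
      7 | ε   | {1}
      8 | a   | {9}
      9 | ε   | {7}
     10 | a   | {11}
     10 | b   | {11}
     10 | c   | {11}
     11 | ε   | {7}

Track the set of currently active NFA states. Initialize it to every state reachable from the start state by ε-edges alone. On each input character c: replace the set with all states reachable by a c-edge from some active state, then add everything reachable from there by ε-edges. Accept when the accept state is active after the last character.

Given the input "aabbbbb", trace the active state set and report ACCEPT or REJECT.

Answer: REJECT

Trace:
initial (ε-close {0}): {0,2,6,8,10}
'a' @ 1: {1,3,4,7,9,11}  (accept∈set)
'a' @ 2: {1,5}  (accept∈set)
'b' @ 3: {}  — dead — no transitions
rest 'bbbb' ignored (set empty)
end set {} — state 1 not in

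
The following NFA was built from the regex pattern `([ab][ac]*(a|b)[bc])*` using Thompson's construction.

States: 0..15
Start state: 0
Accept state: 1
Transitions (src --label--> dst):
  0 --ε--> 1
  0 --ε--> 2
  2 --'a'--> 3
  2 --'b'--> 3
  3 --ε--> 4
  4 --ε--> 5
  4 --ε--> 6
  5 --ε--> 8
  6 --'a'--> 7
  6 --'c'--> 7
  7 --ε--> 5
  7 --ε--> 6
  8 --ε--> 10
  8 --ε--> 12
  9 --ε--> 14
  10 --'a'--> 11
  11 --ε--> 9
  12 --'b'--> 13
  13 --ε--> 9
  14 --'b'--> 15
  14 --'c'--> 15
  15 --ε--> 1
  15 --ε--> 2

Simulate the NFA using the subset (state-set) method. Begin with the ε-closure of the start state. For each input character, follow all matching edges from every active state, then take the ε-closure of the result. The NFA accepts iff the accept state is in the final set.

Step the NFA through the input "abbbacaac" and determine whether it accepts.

initial (ε-close {0}): {0,1,2}
'a' @ 1: {3,4,5,6,8,10,12}
'b' @ 2: {9,13,14}
'b' @ 3: {1,2,15}  [accepting]
'b' @ 4: {3,4,5,6,8,10,12}
'a' @ 5: {5,6,7,8,9,10,11,12,14}
'c' @ 6: {1,2,5,6,7,8,10,12,15}  [accepting]
'a' @ 7: {3,4,5,6,7,8,9,10,11,12,14}
'a' @ 8: {5,6,7,8,9,10,11,12,14}
'c' @ 9: {1,2,5,6,7,8,10,12,15}  [accepting]
after full input: {1,2,5,6,7,8,10,12,15}  (accept=1 in)

Answer: ACCEPT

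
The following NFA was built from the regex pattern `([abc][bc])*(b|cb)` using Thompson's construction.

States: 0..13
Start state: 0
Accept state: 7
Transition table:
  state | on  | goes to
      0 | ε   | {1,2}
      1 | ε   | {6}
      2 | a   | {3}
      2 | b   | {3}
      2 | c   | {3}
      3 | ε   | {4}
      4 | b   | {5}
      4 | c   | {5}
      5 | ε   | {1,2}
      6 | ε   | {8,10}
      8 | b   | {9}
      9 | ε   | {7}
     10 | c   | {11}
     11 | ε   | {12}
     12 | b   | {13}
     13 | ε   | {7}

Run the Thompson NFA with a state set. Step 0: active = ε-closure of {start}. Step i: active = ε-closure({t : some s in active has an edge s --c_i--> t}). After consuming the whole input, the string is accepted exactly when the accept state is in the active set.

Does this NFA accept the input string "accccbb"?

Answer: ACCEPT

Derivation:
initial (ε-close {0}): {0,1,2,6,8,10}
'a' @ 1: {3,4}
'c' @ 2: {1,2,5,6,8,10}
'c' @ 3: {3,4,11,12}
'c' @ 4: {1,2,5,6,8,10}
'c' @ 5: {3,4,11,12}
'b' @ 6: {1,2,5,6,7,8,10,13}  (accept∈set)
'b' @ 7: {3,4,7,9}  (accept∈set)
end set {3,4,7,9} — state 7 in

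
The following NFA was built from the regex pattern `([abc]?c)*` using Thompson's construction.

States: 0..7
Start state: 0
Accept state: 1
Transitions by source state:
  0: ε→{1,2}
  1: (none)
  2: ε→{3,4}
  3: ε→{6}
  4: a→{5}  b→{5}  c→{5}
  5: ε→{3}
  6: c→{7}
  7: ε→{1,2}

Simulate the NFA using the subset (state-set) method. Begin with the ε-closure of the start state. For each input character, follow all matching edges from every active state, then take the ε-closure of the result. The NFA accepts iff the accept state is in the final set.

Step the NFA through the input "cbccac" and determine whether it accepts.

Answer: ACCEPT

Steps:
S₀ = ε-closure({0}) = {0,1,2,3,4,6}
'c' @ 1: {1,2,3,4,5,6,7}  ✓accept
'b' @ 2: {3,5,6}
'c' @ 3: {1,2,3,4,6,7}  ✓accept
'c' @ 4: {1,2,3,4,5,6,7}  ✓accept
'a' @ 5: {3,5,6}
'c' @ 6: {1,2,3,4,6,7}  ✓accept
after full input: {1,2,3,4,6,7}  (accept=1 in)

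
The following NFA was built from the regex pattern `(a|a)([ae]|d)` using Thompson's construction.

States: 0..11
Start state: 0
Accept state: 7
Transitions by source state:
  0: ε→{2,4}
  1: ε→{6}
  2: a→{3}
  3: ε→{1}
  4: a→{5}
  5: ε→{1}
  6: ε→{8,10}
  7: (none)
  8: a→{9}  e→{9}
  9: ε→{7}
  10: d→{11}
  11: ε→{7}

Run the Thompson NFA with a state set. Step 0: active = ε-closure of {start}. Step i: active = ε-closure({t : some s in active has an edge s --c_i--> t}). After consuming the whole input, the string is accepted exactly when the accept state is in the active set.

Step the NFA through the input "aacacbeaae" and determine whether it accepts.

S₀ = ε-closure({0}) = {0,2,4}
'a' @ 1: {1,3,5,6,8,10}
'a' @ 2: {7,9}  ✓accept
'c' @ 3: {}  — state set empty
rest 'acbeaae' ignored (set empty)
after full input: {}  (accept=7 not in)

Answer: REJECT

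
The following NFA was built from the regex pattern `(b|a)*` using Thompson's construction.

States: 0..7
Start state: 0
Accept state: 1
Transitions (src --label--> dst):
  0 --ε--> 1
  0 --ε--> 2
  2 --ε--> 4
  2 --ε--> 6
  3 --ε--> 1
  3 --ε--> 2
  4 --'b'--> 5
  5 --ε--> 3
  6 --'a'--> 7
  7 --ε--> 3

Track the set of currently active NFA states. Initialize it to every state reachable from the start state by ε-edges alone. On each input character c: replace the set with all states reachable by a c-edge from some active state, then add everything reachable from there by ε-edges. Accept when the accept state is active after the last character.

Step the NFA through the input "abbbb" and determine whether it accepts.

Answer: ACCEPT

Steps:
initial (ε-close {0}): {0,1,2,4,6}
'a' @ 1: {1,2,3,4,6,7}  [accepting]
'b' @ 2: {1,2,3,4,5,6}  [accepting]
'b' @ 3: {1,2,3,4,5,6}  [accepting]
'b' @ 4: {1,2,3,4,5,6}  [accepting]
'b' @ 5: {1,2,3,4,5,6}  [accepting]
after full input: {1,2,3,4,5,6}  (accept=1 in)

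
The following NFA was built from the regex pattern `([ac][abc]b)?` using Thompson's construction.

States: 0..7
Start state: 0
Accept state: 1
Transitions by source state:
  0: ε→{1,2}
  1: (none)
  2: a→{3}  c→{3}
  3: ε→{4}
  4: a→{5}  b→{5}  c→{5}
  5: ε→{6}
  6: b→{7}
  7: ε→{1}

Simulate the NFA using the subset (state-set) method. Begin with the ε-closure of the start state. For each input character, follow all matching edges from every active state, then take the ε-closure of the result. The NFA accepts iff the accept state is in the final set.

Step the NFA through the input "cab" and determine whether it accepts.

Answer: ACCEPT

Trace:
S₀ = ε-closure({0}) = {0,1,2}
'c' @ 1: {3,4}
'a' @ 2: {5,6}
'b' @ 3: {1,7}  ✓accept
end set {1,7} — state 1 in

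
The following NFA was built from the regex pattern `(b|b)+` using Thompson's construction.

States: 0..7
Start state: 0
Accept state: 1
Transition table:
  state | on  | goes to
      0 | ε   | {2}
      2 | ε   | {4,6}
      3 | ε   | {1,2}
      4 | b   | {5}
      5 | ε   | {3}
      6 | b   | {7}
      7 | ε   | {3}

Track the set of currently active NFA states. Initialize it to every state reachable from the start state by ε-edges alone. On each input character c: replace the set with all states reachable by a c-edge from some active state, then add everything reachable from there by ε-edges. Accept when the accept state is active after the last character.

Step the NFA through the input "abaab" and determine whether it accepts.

S₀ = ε-closure({0}) = {0,2,4,6}
'a' @ 1: {}  — dead — no transitions
rest 'baab' ignored (set empty)
end set {} — state 1 not in

Answer: REJECT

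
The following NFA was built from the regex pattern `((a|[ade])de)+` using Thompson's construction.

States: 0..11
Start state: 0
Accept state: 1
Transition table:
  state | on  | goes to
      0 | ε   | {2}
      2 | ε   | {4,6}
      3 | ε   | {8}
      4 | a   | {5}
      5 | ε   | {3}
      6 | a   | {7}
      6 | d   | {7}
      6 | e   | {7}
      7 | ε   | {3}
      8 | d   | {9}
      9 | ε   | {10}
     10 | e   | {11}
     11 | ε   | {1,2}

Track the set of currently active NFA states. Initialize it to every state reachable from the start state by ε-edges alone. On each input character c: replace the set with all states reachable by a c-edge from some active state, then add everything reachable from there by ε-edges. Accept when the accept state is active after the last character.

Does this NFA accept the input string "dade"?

S₀ = ε-closure({0}) = {0,2,4,6}
'd' @ 1: {3,7,8}
'a' @ 2: {}  — state set empty
rest 'de' ignored (set empty)
end set {} — state 1 not in

Answer: REJECT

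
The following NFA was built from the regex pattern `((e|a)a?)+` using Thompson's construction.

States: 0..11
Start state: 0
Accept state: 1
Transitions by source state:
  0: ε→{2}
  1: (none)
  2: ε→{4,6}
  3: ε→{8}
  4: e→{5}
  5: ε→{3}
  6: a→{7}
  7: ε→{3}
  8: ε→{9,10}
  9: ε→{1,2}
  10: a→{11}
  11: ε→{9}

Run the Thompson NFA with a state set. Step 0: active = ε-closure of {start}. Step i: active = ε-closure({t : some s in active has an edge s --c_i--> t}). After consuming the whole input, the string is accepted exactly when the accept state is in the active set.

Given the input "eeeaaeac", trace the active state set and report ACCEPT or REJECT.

Answer: REJECT

Trace:
start: ε-closure({0}) = {0,2,4,6}
'e' @ 1: {1,2,3,4,5,6,8,9,10}  ✓accept
'e' @ 2: {1,2,3,4,5,6,8,9,10}  ✓accept
'e' @ 3: {1,2,3,4,5,6,8,9,10}  ✓accept
'a' @ 4: {1,2,3,4,6,7,8,9,10,11}  ✓accept
'a' @ 5: {1,2,3,4,6,7,8,9,10,11}  ✓accept
'e' @ 6: {1,2,3,4,5,6,8,9,10}  ✓accept
'a' @ 7: {1,2,3,4,6,7,8,9,10,11}  ✓accept
'c' @ 8: {}  — dead — no transitions
final: {}; accept 1 not in set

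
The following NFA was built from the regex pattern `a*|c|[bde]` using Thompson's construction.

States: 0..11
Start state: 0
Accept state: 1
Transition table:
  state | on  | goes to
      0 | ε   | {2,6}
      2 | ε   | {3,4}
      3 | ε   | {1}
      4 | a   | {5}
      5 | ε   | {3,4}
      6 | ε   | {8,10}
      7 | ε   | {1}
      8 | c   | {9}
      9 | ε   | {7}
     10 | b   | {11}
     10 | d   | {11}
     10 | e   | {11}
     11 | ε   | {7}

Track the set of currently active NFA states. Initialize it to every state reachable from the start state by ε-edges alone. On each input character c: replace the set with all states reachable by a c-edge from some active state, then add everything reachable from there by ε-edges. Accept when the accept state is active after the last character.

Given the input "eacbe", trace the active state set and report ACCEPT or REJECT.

Answer: REJECT

Trace:
start: ε-closure({0}) = {0,1,2,3,4,6,8,10}
'e' @ 1: {1,7,11}  [accepting]
'a' @ 2: {}  — dead — no transitions
rest 'cbe' ignored (set empty)
final: {}; accept 1 not in set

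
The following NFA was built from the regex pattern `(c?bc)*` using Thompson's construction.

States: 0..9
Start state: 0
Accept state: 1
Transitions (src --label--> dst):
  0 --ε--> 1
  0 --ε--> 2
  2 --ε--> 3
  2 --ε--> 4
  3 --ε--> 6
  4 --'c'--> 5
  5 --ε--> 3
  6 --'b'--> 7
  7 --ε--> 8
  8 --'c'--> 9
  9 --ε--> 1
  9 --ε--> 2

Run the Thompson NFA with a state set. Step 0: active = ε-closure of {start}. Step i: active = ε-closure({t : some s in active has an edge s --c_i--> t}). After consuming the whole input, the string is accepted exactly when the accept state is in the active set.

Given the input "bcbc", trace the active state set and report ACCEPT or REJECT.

initial (ε-close {0}): {0,1,2,3,4,6}
'b' @ 1: {7,8}
'c' @ 2: {1,2,3,4,6,9}  [accepting]
'b' @ 3: {7,8}
'c' @ 4: {1,2,3,4,6,9}  [accepting]
after full input: {1,2,3,4,6,9}  (accept=1 in)

Answer: ACCEPT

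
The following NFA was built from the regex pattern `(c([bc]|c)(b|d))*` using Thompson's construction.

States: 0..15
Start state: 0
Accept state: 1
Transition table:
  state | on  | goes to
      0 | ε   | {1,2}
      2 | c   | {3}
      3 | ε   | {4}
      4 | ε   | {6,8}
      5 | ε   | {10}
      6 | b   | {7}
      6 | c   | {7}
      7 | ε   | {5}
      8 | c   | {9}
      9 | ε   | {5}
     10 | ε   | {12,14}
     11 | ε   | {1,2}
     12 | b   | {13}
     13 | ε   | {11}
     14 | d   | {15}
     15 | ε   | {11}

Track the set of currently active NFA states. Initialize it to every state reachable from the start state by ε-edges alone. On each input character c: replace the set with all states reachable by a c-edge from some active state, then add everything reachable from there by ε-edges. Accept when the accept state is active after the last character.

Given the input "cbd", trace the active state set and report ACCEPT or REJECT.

initial (ε-close {0}): {0,1,2}
'c' @ 1: {3,4,6,8}
'b' @ 2: {5,7,10,12,14}
'd' @ 3: {1,2,11,15}  [accepting]
final: {1,2,11,15}; accept 1 in set

Answer: ACCEPT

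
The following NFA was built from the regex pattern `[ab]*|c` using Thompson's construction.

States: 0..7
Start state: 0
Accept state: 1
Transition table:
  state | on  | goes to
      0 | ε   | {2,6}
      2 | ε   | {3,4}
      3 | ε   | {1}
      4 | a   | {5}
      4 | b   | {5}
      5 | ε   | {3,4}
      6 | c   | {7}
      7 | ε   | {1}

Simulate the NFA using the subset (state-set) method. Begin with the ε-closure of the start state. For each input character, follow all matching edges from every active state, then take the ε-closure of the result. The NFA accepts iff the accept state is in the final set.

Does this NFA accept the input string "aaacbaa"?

Answer: REJECT

Trace:
start: ε-closure({0}) = {0,1,2,3,4,6}
'a' @ 1: {1,3,4,5}  ✓accept
'a' @ 2: {1,3,4,5}  ✓accept
'a' @ 3: {1,3,4,5}  ✓accept
'c' @ 4: {}  — no active states
rest 'baa' ignored (set empty)
after full input: {}  (accept=1 not in)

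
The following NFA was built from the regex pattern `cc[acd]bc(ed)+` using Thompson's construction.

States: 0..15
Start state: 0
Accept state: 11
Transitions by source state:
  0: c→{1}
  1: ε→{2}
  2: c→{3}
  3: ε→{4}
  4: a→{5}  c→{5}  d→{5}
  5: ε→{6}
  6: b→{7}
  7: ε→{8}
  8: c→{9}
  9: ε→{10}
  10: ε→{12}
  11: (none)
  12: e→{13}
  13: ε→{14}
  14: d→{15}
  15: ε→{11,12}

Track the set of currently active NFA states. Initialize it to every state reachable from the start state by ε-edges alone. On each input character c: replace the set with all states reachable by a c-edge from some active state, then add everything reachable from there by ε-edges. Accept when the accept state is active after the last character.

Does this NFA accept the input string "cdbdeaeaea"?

initial (ε-close {0}): {0}
'c' @ 1: {1,2}
'd' @ 2: {}  — no active states
rest 'bdeaeaea' ignored (set empty)
final: {}; accept 11 not in set

Answer: REJECT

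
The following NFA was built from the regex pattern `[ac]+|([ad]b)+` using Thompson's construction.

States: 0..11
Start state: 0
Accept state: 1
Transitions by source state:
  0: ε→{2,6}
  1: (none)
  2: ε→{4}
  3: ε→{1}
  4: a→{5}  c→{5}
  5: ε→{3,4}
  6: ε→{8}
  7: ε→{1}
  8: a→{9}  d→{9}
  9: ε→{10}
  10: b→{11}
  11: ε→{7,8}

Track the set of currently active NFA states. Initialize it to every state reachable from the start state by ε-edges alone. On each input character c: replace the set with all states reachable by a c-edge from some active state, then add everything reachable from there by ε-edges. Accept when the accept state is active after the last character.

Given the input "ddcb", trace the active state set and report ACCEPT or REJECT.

S₀ = ε-closure({0}) = {0,2,4,6,8}
'd' @ 1: {9,10}
'd' @ 2: {}  — no active states
rest 'cb' ignored (set empty)
after full input: {}  (accept=1 not in)

Answer: REJECT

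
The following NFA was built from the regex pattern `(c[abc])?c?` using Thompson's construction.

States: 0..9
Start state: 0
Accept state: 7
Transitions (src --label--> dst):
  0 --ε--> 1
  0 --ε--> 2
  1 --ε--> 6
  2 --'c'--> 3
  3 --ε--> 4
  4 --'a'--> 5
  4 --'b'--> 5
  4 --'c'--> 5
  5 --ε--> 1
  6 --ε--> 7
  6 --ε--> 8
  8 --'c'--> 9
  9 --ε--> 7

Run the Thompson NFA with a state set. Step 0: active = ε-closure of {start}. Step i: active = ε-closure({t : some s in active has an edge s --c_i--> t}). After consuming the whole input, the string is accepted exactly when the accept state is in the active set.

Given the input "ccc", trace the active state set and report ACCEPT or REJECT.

start: ε-closure({0}) = {0,1,2,6,7,8}
'c' @ 1: {3,4,7,9}  (accept∈set)
'c' @ 2: {1,5,6,7,8}  (accept∈set)
'c' @ 3: {7,9}  (accept∈set)
after full input: {7,9}  (accept=7 in)

Answer: ACCEPT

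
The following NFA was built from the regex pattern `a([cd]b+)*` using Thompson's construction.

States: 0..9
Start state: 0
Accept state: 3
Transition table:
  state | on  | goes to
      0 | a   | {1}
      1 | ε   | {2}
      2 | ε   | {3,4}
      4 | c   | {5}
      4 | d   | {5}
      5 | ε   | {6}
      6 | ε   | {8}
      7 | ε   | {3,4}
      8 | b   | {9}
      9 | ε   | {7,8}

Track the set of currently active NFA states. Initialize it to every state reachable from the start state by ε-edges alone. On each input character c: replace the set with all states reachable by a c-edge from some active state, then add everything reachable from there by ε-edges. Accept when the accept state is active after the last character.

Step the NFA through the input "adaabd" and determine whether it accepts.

S₀ = ε-closure({0}) = {0}
'a' @ 1: {1,2,3,4}  ✓accept
'd' @ 2: {5,6,8}
'a' @ 3: {}  — no active states
rest 'abd' ignored (set empty)
final: {}; accept 3 not in set

Answer: REJECT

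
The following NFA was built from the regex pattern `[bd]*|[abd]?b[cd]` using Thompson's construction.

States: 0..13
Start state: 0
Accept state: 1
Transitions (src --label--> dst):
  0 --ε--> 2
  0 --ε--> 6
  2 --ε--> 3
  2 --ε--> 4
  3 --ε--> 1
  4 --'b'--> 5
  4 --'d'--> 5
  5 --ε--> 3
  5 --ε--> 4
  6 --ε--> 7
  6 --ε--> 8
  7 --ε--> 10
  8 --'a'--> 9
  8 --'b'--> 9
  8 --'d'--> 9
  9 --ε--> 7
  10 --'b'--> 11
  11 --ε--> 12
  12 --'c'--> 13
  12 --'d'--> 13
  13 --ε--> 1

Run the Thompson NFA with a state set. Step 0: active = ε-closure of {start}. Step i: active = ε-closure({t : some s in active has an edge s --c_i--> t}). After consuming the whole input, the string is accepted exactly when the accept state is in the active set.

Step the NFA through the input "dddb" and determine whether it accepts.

start: ε-closure({0}) = {0,1,2,3,4,6,7,8,10}
'd' @ 1: {1,3,4,5,7,9,10}  ✓accept
'd' @ 2: {1,3,4,5}  ✓accept
'd' @ 3: {1,3,4,5}  ✓accept
'b' @ 4: {1,3,4,5}  ✓accept
after full input: {1,3,4,5}  (accept=1 in)

Answer: ACCEPT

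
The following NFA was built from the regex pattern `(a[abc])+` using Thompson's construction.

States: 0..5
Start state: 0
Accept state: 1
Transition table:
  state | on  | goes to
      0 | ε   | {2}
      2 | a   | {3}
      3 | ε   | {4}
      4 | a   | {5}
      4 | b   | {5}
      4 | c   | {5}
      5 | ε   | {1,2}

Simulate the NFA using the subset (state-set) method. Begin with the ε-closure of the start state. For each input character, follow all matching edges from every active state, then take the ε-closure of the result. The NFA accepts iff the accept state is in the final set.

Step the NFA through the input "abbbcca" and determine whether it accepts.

Answer: REJECT

Steps:
start: ε-closure({0}) = {0,2}
'a' @ 1: {3,4}
'b' @ 2: {1,2,5}  ✓accept
'b' @ 3: {}  — no active states
rest 'bcca' ignored (set empty)
end set {} — state 1 not in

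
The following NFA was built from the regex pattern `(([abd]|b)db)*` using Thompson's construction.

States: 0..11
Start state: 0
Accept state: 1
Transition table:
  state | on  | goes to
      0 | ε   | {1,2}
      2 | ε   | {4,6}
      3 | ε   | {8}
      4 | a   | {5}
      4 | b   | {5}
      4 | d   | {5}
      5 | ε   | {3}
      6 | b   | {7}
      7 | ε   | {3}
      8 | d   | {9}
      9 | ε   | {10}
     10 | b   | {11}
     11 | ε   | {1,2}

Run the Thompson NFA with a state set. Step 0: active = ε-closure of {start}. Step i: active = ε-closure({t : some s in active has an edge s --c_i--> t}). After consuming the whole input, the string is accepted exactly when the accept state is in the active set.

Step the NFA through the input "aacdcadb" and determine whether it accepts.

initial (ε-close {0}): {0,1,2,4,6}
'a' @ 1: {3,5,8}
'a' @ 2: {}  — state set empty
rest 'cdcadb' ignored (set empty)
end set {} — state 1 not in

Answer: REJECT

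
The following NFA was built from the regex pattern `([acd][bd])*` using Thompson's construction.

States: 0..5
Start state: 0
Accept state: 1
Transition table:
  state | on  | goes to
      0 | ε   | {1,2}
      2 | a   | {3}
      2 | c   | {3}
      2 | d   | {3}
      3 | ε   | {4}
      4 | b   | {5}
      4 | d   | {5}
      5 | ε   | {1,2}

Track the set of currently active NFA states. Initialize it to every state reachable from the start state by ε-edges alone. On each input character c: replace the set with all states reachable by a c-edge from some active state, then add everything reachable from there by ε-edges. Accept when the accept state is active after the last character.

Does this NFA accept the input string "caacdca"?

Answer: REJECT

Steps:
S₀ = ε-closure({0}) = {0,1,2}
'c' @ 1: {3,4}
'a' @ 2: {}  — no active states
rest 'acdca' ignored (set empty)
final: {}; accept 1 not in set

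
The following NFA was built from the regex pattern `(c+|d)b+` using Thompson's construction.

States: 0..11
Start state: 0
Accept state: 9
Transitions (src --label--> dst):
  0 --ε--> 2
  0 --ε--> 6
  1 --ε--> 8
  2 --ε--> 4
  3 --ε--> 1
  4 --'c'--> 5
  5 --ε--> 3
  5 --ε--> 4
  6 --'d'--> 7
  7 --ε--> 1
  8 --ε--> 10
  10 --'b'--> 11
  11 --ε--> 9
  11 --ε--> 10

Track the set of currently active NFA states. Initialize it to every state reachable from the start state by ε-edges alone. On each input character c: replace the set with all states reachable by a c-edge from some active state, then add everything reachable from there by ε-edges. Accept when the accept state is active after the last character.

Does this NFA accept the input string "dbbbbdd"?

start: ε-closure({0}) = {0,2,4,6}
'd' @ 1: {1,7,8,10}
'b' @ 2: {9,10,11}  ✓accept
'b' @ 3: {9,10,11}  ✓accept
'b' @ 4: {9,10,11}  ✓accept
'b' @ 5: {9,10,11}  ✓accept
'd' @ 6: {}  — no active states
rest 'd' ignored (set empty)
end set {} — state 9 not in

Answer: REJECT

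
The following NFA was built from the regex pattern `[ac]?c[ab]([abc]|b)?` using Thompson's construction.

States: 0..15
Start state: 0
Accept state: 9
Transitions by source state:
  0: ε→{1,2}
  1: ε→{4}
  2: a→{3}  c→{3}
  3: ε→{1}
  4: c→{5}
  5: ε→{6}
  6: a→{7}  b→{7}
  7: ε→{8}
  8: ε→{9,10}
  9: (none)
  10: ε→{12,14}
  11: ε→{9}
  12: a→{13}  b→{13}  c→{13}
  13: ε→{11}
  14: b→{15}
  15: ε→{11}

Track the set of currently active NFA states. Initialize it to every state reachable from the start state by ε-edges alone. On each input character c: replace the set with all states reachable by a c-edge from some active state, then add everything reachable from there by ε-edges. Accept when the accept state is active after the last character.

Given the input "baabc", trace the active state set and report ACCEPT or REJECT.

Answer: REJECT

Steps:
initial (ε-close {0}): {0,1,2,4}
'b' @ 1: {}  — dead — no transitions
rest 'aabc' ignored (set empty)
final: {}; accept 9 not in set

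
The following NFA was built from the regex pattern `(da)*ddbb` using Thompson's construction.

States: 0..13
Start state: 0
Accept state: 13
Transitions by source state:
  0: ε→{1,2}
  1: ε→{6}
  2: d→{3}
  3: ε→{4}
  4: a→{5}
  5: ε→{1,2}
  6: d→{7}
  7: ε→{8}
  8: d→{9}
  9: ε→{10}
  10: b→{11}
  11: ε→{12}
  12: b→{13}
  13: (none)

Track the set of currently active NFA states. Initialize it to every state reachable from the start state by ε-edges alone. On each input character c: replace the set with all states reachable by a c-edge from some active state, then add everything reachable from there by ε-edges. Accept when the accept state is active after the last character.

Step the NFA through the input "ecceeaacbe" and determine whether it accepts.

initial (ε-close {0}): {0,1,2,6}
'e' @ 1: {}  — dead — no transitions
rest 'cceeaacbe' ignored (set empty)
final: {}; accept 13 not in set

Answer: REJECT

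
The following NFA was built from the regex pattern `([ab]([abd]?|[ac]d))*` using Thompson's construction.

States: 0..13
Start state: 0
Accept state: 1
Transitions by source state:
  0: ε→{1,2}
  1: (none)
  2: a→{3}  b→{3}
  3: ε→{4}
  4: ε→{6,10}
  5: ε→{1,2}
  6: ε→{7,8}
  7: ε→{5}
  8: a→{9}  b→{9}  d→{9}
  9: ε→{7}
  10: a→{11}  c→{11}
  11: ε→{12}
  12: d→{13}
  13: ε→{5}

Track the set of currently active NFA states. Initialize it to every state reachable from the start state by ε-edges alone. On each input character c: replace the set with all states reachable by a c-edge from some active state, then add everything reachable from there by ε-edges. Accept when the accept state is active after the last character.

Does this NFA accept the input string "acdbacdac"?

Answer: REJECT

Trace:
start: ε-closure({0}) = {0,1,2}
'a' @ 1: {1,2,3,4,5,6,7,8,10}  (accept∈set)
'c' @ 2: {11,12}
'd' @ 3: {1,2,5,13}  (accept∈set)
'b' @ 4: {1,2,3,4,5,6,7,8,10}  (accept∈set)
'a' @ 5: {1,2,3,4,5,6,7,8,9,10,11,12}  (accept∈set)
'c' @ 6: {11,12}
'd' @ 7: {1,2,5,13}  (accept∈set)
'a' @ 8: {1,2,3,4,5,6,7,8,10}  (accept∈set)
'c' @ 9: {11,12}
end set {11,12} — state 1 not in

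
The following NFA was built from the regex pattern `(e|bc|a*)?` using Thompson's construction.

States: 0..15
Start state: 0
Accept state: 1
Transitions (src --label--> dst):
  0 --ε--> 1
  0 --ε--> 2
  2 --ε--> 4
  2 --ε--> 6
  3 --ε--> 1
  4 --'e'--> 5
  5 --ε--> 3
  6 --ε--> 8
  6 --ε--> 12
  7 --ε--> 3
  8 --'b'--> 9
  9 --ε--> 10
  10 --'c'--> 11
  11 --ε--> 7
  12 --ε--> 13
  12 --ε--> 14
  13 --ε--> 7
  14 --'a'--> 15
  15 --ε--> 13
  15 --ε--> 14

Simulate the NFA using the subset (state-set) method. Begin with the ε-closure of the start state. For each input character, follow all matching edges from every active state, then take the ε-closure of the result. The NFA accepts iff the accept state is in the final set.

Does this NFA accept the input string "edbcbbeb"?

S₀ = ε-closure({0}) = {0,1,2,3,4,6,7,8,12,13,14}
'e' @ 1: {1,3,5}  [accepting]
'd' @ 2: {}  — state set empty
rest 'bcbbeb' ignored (set empty)
after full input: {}  (accept=1 not in)

Answer: REJECT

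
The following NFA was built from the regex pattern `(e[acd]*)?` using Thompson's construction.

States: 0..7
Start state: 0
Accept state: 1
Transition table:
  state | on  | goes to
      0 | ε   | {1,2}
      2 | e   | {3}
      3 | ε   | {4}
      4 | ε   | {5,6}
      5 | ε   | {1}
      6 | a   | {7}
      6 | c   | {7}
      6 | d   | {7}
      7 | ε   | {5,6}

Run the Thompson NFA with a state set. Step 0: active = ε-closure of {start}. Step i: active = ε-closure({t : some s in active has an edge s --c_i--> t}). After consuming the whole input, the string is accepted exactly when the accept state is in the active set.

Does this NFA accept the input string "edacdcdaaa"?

initial (ε-close {0}): {0,1,2}
'e' @ 1: {1,3,4,5,6}  ✓accept
'd' @ 2: {1,5,6,7}  ✓accept
'a' @ 3: {1,5,6,7}  ✓accept
'c' @ 4: {1,5,6,7}  ✓accept
'd' @ 5: {1,5,6,7}  ✓accept
'c' @ 6: {1,5,6,7}  ✓accept
'd' @ 7: {1,5,6,7}  ✓accept
'a' @ 8: {1,5,6,7}  ✓accept
'a' @ 9: {1,5,6,7}  ✓accept
'a' @ 10: {1,5,6,7}  ✓accept
end set {1,5,6,7} — state 1 in

Answer: ACCEPT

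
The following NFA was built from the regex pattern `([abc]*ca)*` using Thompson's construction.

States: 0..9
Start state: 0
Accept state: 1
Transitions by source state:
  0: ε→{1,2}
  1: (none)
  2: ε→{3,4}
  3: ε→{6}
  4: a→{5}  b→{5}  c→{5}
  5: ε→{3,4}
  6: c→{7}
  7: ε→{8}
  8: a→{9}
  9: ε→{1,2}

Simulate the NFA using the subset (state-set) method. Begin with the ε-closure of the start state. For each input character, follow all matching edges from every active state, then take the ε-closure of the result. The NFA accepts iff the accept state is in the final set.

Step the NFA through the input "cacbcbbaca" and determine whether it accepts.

Answer: ACCEPT

Trace:
S₀ = ε-closure({0}) = {0,1,2,3,4,6}
'c' @ 1: {3,4,5,6,7,8}
'a' @ 2: {1,2,3,4,5,6,9}  [accepting]
'c' @ 3: {3,4,5,6,7,8}
'b' @ 4: {3,4,5,6}
'c' @ 5: {3,4,5,6,7,8}
'b' @ 6: {3,4,5,6}
'b' @ 7: {3,4,5,6}
'a' @ 8: {3,4,5,6}
'c' @ 9: {3,4,5,6,7,8}
'a' @ 10: {1,2,3,4,5,6,9}  [accepting]
final: {1,2,3,4,5,6,9}; accept 1 in set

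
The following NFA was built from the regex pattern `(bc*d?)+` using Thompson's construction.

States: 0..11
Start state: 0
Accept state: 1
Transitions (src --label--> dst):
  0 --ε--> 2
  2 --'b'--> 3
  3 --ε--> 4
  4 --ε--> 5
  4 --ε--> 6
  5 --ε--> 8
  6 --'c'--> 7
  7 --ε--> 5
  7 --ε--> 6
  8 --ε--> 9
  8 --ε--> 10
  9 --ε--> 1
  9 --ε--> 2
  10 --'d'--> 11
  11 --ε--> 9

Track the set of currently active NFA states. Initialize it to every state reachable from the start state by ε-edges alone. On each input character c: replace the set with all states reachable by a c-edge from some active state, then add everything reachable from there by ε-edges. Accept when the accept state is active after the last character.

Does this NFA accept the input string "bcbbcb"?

Answer: ACCEPT

Steps:
S₀ = ε-closure({0}) = {0,2}
'b' @ 1: {1,2,3,4,5,6,8,9,10}  ✓accept
'c' @ 2: {1,2,5,6,7,8,9,10}  ✓accept
'b' @ 3: {1,2,3,4,5,6,8,9,10}  ✓accept
'b' @ 4: {1,2,3,4,5,6,8,9,10}  ✓accept
'c' @ 5: {1,2,5,6,7,8,9,10}  ✓accept
'b' @ 6: {1,2,3,4,5,6,8,9,10}  ✓accept
end set {1,2,3,4,5,6,8,9,10} — state 1 in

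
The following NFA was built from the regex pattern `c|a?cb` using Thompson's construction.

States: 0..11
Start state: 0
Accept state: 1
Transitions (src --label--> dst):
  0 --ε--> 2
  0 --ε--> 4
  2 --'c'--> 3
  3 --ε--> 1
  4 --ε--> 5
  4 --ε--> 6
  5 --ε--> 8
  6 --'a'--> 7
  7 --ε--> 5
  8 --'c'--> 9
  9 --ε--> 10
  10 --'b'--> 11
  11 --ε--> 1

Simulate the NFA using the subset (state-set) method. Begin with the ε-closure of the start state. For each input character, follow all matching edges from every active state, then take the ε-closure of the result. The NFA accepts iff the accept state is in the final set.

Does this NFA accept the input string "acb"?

initial (ε-close {0}): {0,2,4,5,6,8}
'a' @ 1: {5,7,8}
'c' @ 2: {9,10}
'b' @ 3: {1,11}  (accept∈set)
after full input: {1,11}  (accept=1 in)

Answer: ACCEPT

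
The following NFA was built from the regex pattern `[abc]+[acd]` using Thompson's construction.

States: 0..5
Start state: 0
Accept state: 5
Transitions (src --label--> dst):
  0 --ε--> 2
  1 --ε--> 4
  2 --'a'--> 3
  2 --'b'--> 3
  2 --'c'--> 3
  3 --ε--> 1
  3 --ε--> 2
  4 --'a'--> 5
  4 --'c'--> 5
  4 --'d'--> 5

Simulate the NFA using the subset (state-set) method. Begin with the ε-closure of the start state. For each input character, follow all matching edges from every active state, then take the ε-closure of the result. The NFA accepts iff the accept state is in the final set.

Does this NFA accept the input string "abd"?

S₀ = ε-closure({0}) = {0,2}
'a' @ 1: {1,2,3,4}
'b' @ 2: {1,2,3,4}
'd' @ 3: {5}  [accepting]
final: {5}; accept 5 in set

Answer: ACCEPT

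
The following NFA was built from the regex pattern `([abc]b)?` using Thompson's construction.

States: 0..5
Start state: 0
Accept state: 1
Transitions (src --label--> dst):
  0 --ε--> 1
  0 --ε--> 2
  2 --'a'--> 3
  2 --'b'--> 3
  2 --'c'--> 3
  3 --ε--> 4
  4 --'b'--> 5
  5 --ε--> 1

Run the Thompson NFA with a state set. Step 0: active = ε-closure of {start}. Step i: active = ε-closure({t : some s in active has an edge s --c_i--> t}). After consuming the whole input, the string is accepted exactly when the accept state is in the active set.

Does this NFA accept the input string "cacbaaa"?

Answer: REJECT

Steps:
start: ε-closure({0}) = {0,1,2}
'c' @ 1: {3,4}
'a' @ 2: {}  — state set empty
rest 'cbaaa' ignored (set empty)
final: {}; accept 1 not in set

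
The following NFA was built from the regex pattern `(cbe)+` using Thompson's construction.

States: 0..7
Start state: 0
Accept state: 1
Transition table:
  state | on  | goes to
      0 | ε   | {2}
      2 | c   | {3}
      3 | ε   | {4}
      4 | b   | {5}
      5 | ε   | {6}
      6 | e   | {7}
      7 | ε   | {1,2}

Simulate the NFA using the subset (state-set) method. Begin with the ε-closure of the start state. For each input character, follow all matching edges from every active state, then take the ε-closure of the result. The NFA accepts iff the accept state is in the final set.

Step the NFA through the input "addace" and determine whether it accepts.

S₀ = ε-closure({0}) = {0,2}
'a' @ 1: {}  — dead — no transitions
rest 'ddace' ignored (set empty)
after full input: {}  (accept=1 not in)

Answer: REJECT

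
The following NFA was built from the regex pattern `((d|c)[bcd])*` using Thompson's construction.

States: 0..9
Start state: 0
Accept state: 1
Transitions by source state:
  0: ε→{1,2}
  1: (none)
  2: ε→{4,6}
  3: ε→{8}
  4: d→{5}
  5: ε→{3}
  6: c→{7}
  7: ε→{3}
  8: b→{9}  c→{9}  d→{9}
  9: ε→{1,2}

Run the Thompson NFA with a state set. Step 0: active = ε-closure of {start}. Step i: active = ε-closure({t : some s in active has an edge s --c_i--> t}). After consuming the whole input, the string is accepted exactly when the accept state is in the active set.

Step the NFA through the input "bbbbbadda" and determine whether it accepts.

Answer: REJECT

Steps:
start: ε-closure({0}) = {0,1,2,4,6}
'b' @ 1: {}  — state set empty
rest 'bbbbadda' ignored (set empty)
final: {}; accept 1 not in set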